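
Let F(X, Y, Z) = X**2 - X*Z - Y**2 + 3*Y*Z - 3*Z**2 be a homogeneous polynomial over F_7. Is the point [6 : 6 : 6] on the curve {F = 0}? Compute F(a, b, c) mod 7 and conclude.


F(6,6,6) ≡ 6 (mod 7); P is NOT on the curve.

Evaluate F(6, 6, 6) term-by-term (mod 7).
  X**2 ↦ 1·36·1·1 = 36
  -X*Z ↦ -1·6·1·6 = -36
  -Y**2 ↦ -1·1·36·1 = -36
  3*Y*Z ↦ 3·1·6·6 = 108
  -3*Z**2 ↦ -3·1·1·36 = -108
Sum: F(6, 6, 6) = (36) + (-36) + (-36) + (108) + (-108) = -36.
Reducing mod 7: -36 ≡ 6 (mod 7).
Since F(a, b, c) ≡ 6 ≠ 0 (mod 7), P does NOT lie on the curve.


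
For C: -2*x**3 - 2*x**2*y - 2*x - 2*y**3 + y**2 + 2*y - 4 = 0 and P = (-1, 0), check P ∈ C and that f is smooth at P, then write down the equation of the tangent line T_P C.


Tangent line at P: -8*x - 8 = 0.

Step 1: f(-1, 0) = 0, so P lies on C.
Step 2: partial derivatives
  f_x(x, y) = -6*x**2 - 4*x*y - 2, f_y(x, y) = -2*x**2 - 6*y**2 + 2*y + 2.
  f_x(P) = -8, f_y(P) = 0 (gradient nonzero, so P is smooth).
Step 3: tangent line at P: -8·(x − -1) + 0·(y − 0) = 0.
Expanding: -8*x - 8 = 0.


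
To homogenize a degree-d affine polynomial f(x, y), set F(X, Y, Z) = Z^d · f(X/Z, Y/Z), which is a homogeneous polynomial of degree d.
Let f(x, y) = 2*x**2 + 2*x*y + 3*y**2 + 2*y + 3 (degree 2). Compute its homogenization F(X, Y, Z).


F(X, Y, Z) = 2*X**2 + 2*X*Y + 3*Y**2 + 2*Y*Z + 3*Z**2

deg(f) = 2.
Substitute x = X/Z, y = Y/Z into f, then multiply by Z^2.
  monomial 2·x^2·y^0 ↦ 2·X^2·Y^0·Z^0.
  monomial 2·x^1·y^1 ↦ 2·X^1·Y^1·Z^0.
  monomial 3·x^0·y^2 ↦ 3·X^0·Y^2·Z^0.
  monomial 2·x^0·y^1 ↦ 2·X^0·Y^1·Z^1.
  monomial 3·x^0·y^0 ↦ 3·X^0·Y^0·Z^2.
Collecting: F(X, Y, Z) = 2*X**2 + 2*X*Y + 3*Y**2 + 2*Y*Z + 3*Z**2.


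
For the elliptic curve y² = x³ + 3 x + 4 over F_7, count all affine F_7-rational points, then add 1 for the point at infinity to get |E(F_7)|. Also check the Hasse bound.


Affine points = {(0, 2), (0, 5), (1, 1), (1, 6), (2, 2), (2, 5), (5, 2), (5, 5), (6, 0)}; affine count = 9; |E(F_7)| = 10.

Discriminant check: Δ ∝ 4a³ + 27b² = 4·3³ + 27·4² = 4·27 + 27·16 ≡ 1 (mod 7). Nonzero ⇒ E is nonsingular.
For each x ∈ F_7, compute rhs = x³ + 3·x + 4 mod 7, then count y ∈ F_7 with y² ≡ rhs.
  x = 0: rhs = 4, matching y values: 2, 5 (2 points).
  x = 1: rhs = 1, matching y values: 1, 6 (2 points).
  x = 2: rhs = 4, matching y values: 2, 5 (2 points).
  x = 3: rhs = 5, matching y values: none (0 points).
  x = 4: rhs = 3, matching y values: none (0 points).
  x = 5: rhs = 4, matching y values: 2, 5 (2 points).
  x = 6: rhs = 0, matching y values: 0 (1 points).
Total affine count: 9.
Full point count |E(F_7)| = 9 + 1 = 10.
Hasse bound: |10 − (7+1)| = |2| = 2 ≤ 2√7 ≈ 5.2915 ✓.


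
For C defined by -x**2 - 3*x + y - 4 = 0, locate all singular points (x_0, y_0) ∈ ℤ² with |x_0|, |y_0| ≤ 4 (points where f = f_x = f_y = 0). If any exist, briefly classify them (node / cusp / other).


No singular points in the scanned grid; C is smooth there.

Compute partial derivatives:
  f_x = -2*x - 3.
  f_y = 1.
f_y = 1 is a nonzero constant, so f_y never vanishes: no point (x, y) can satisfy f = f_x = f_y = 0. In particular no (x, y) ∈ {−4, ..., 4}² is singular; the curve is smooth.


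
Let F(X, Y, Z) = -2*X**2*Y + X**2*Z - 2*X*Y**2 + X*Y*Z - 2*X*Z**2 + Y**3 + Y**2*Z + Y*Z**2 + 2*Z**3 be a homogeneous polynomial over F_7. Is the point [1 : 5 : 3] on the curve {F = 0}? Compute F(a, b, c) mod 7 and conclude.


F(1,5,3) ≡ 1 (mod 7); P is NOT on the curve.

Evaluate F(1, 5, 3) term-by-term (mod 7).
  -2*X**2*Y ↦ -2·1·5·1 = -10
  X**2*Z ↦ 1·1·1·3 = 3
  -2*X*Y**2 ↦ -2·1·25·1 = -50
  X*Y*Z ↦ 1·1·5·3 = 15
  -2*X*Z**2 ↦ -2·1·1·9 = -18
  Y**3 ↦ 1·1·125·1 = 125
  Y**2*Z ↦ 1·1·25·3 = 75
  Y*Z**2 ↦ 1·1·5·9 = 45
  2*Z**3 ↦ 2·1·1·27 = 54
Sum: F(1, 5, 3) = (-10) + (3) + (-50) + (15) + (-18) + (125) + (75) + (45) + (54) = 239.
Reducing mod 7: 239 ≡ 1 (mod 7).
Since F(a, b, c) ≡ 1 ≠ 0 (mod 7), P does NOT lie on the curve.


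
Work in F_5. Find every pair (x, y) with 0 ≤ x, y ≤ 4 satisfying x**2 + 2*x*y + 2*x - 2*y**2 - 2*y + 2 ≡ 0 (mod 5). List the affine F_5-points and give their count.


Affine F_5-points: {(0, 2), (1, 0), (2, 0), (2, 1), (4, 1), (4, 2)}; count = 6.

For each of the 25 pairs (x, y) ∈ F_5², evaluate f(x, y) mod 5. Record the zeros.
  x = 0: [0↦2, 1↦3, 2↦0, 3↦3, 4↦2]  zeros at y ∈ {2}
  x = 1: [0↦0, 1↦3, 2↦2, 3↦2, 4↦3]  zeros at y ∈ {0}
  x = 2: [0↦0, 1↦0, 2↦1, 3↦3, 4↦1]  zeros at y ∈ {0, 1}
  x = 3: [0↦2, 1↦4, 2↦2, 3↦1, 4↦1]  zeros at y ∈ ∅
  x = 4: [0↦1, 1↦0, 2↦0, 3↦1, 4↦3]  zeros at y ∈ {1, 2}
Collecting zeros: affine points = {(0, 2), (1, 0), (2, 0), (2, 1), (4, 1), (4, 2)}.
Total count |C(F_5)_aff| = 6.


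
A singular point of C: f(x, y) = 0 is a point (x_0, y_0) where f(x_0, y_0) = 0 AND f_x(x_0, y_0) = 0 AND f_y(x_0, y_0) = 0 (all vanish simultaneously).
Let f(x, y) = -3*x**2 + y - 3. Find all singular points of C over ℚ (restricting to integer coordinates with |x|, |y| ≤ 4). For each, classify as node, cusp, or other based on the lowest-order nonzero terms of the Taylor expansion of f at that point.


No singular points in the scanned grid; C is smooth there.

Compute partial derivatives:
  f_x = -6*x.
  f_y = 1.
f_y = 1 is a nonzero constant, so f_y never vanishes: no point (x, y) can satisfy f = f_x = f_y = 0. In particular no (x, y) ∈ {−4, ..., 4}² is singular; the curve is smooth.


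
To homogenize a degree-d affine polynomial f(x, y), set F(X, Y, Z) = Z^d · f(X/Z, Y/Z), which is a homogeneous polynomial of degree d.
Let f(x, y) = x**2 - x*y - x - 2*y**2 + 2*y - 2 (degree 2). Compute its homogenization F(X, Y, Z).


F(X, Y, Z) = X**2 - X*Y - X*Z - 2*Y**2 + 2*Y*Z - 2*Z**2

deg(f) = 2.
Substitute x = X/Z, y = Y/Z into f, then multiply by Z^2.
  monomial 1·x^2·y^0 ↦ 1·X^2·Y^0·Z^0.
  monomial -1·x^1·y^1 ↦ -1·X^1·Y^1·Z^0.
  monomial -1·x^1·y^0 ↦ -1·X^1·Y^0·Z^1.
  monomial -2·x^0·y^2 ↦ -2·X^0·Y^2·Z^0.
  monomial 2·x^0·y^1 ↦ 2·X^0·Y^1·Z^1.
  monomial -2·x^0·y^0 ↦ -2·X^0·Y^0·Z^2.
Collecting: F(X, Y, Z) = X**2 - X*Y - X*Z - 2*Y**2 + 2*Y*Z - 2*Z**2.


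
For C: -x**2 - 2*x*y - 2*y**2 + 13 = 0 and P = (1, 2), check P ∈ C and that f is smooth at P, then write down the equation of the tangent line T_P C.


Tangent line at P: -6*x - 10*y + 26 = 0.

Step 1: f(1, 2) = 0, so P lies on C.
Step 2: partial derivatives
  f_x(x, y) = -2*x - 2*y, f_y(x, y) = -2*x - 4*y.
  f_x(P) = -6, f_y(P) = -10 (gradient nonzero, so P is smooth).
Step 3: tangent line at P: -6·(x − 1) + -10·(y − 2) = 0.
Expanding: -6*x - 10*y + 26 = 0.


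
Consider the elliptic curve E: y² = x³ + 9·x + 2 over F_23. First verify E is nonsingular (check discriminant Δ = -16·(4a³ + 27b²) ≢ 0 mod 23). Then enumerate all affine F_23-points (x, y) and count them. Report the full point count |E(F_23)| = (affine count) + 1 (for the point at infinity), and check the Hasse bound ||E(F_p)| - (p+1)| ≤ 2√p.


Affine points = {(0, 5), (0, 18), (1, 9), (1, 14), (11, 11), (11, 12), (13, 4), (13, 19), (15, 4), (15, 19), (17, 10), (17, 13), (18, 4), (18, 19)}; affine count = 14; |E(F_23)| = 15.

Discriminant check: Δ ∝ 4a³ + 27b² = 4·9³ + 27·2² = 4·729 + 27·4 ≡ 11 (mod 23). Nonzero ⇒ E is nonsingular.
For each x ∈ F_23, compute rhs = x³ + 9·x + 2 mod 23, then count y ∈ F_23 with y² ≡ rhs.
  x = 0: rhs = 2, matching y values: 5, 18 (2 points).
  x = 1: rhs = 12, matching y values: 9, 14 (2 points).
  x = 2: rhs = 5, matching y values: none (0 points).
  x = 3: rhs = 10, matching y values: none (0 points).
  x = 4: rhs = 10, matching y values: none (0 points).
  x = 5: rhs = 11, matching y values: none (0 points).
  x = 6: rhs = 19, matching y values: none (0 points).
  x = 7: rhs = 17, matching y values: none (0 points).
  x = 8: rhs = 11, matching y values: none (0 points).
  x = 9: rhs = 7, matching y values: none (0 points).
  x = 10: rhs = 11, matching y values: none (0 points).
  x = 11: rhs = 6, matching y values: 11, 12 (2 points).
  x = 12: rhs = 21, matching y values: none (0 points).
  x = 13: rhs = 16, matching y values: 4, 19 (2 points).
  x = 14: rhs = 20, matching y values: none (0 points).
  x = 15: rhs = 16, matching y values: 4, 19 (2 points).
  x = 16: rhs = 10, matching y values: none (0 points).
  x = 17: rhs = 8, matching y values: 10, 13 (2 points).
  x = 18: rhs = 16, matching y values: 4, 19 (2 points).
  x = 19: rhs = 17, matching y values: none (0 points).
  x = 20: rhs = 17, matching y values: none (0 points).
  x = 21: rhs = 22, matching y values: none (0 points).
  x = 22: rhs = 15, matching y values: none (0 points).
Total affine count: 14.
Full point count |E(F_23)| = 14 + 1 = 15.
Hasse bound: |15 − (23+1)| = |-9| = 9 ≤ 2√23 ≈ 9.5917 ✓.


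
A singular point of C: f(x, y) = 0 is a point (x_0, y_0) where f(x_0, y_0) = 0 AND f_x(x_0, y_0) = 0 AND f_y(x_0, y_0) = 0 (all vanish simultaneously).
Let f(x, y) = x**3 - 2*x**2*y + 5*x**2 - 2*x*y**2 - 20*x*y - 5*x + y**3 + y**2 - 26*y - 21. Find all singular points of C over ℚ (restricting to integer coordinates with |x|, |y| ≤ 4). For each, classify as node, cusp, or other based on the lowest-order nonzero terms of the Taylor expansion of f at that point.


Singular points: {(-3, -2)}; classification: cusp.

Compute partial derivatives:
  f_x = 3*x**2 - 4*x*y + 10*x - 2*y**2 - 20*y - 5.
  f_y = -2*x**2 - 4*x*y - 20*x + 3*y**2 + 2*y - 26.
Scan x_0 ∈ {−4, ..., 4}. For each x_0, f_y(x_0, y) is a polynomial in y; find its integer roots y ∈ {−4, ..., 4}, then test f_x and f at those candidates.
  x = -4: f_y(-4, y) = 3*y**2 + 18*y + 22; no integer root y with |y| ≤ 4.
  x = -3: f_y(-3, y) = 3*y**2 + 14*y + 16; vanishes at y ∈ {-2}. (-3, -2): f_x = 0, f = 0 — SINGULAR.
  x = -2: f_y(-2, y) = 3*y**2 + 10*y + 6; no integer root y with |y| ≤ 4.
  x = -1: f_y(-1, y) = 3*y**2 + 6*y - 8; no integer root y with |y| ≤ 4.
  x = 0: f_y(0, y) = 3*y**2 + 2*y - 26; no integer root y with |y| ≤ 4.
  x = 1: f_y(1, y) = 3*y**2 - 2*y - 48; no integer root y with |y| ≤ 4.
  x = 2: f_y(2, y) = 3*y**2 - 6*y - 74; no integer root y with |y| ≤ 4.
  x = 3: f_y(3, y) = 3*y**2 - 10*y - 104; no integer root y with |y| ≤ 4.
  x = 4: f_y(4, y) = 3*y**2 - 14*y - 138; no integer root y with |y| ≤ 4.
Only singular point on the grid: (-3, -2).
Classify: substitute x = -3 + u, y = -2 + v and expand: f = u**3 - 2*u**2*v - 2*u*v**2 + v**3 + v**2.
No constant or linear terms (consistent with a singular point). Quadratic part: v**2. Cubic part: u**3 - 2*u**2*v - 2*u*v**2 + v**3.
The quadratic part v**2 is a perfect square, so there is a single (double) tangent line v = 0, i.e. y = -2. Restricting the cubic part to that line (v = 0) leaves u**3 ≠ 0, so f is not divisible by v and the branch is v² ≈ -u**3 to lowest order — this is a cusp.
Classification: cusp.


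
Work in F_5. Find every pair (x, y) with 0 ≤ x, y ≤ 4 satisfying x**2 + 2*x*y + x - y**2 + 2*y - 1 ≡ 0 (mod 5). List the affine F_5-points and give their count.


Affine F_5-points: {(0, 1), (1, 2), (2, 0), (2, 1), (4, 2), (4, 3)}; count = 6.

For each of the 25 pairs (x, y) ∈ F_5², evaluate f(x, y) mod 5. Record the zeros.
  x = 0: [0↦4, 1↦0, 2↦4, 3↦1, 4↦1]  zeros at y ∈ {1}
  x = 1: [0↦1, 1↦4, 2↦0, 3↦4, 4↦1]  zeros at y ∈ {2}
  x = 2: [0↦0, 1↦0, 2↦3, 3↦4, 4↦3]  zeros at y ∈ {0, 1}
  x = 3: [0↦1, 1↦3, 2↦3, 3↦1, 4↦2]  zeros at y ∈ ∅
  x = 4: [0↦4, 1↦3, 2↦0, 3↦0, 4↦3]  zeros at y ∈ {2, 3}
Collecting zeros: affine points = {(0, 1), (1, 2), (2, 0), (2, 1), (4, 2), (4, 3)}.
Total count |C(F_5)_aff| = 6.


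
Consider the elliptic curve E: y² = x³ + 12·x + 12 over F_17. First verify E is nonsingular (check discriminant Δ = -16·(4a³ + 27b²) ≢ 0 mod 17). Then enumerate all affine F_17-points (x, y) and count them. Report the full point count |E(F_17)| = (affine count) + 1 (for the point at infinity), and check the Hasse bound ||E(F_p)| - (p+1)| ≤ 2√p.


Affine points = {(1, 5), (1, 12), (8, 5), (8, 12), (9, 4), (9, 13), (11, 8), (11, 9), (13, 6), (13, 11), (14, 0), (16, 4), (16, 13)}; affine count = 13; |E(F_17)| = 14.

Discriminant check: Δ ∝ 4a³ + 27b² = 4·12³ + 27·12² = 4·1728 + 27·144 ≡ 5 (mod 17). Nonzero ⇒ E is nonsingular.
For each x ∈ F_17, compute rhs = x³ + 12·x + 12 mod 17, then count y ∈ F_17 with y² ≡ rhs.
  x = 0: rhs = 12, matching y values: none (0 points).
  x = 1: rhs = 8, matching y values: 5, 12 (2 points).
  x = 2: rhs = 10, matching y values: none (0 points).
  x = 3: rhs = 7, matching y values: none (0 points).
  x = 4: rhs = 5, matching y values: none (0 points).
  x = 5: rhs = 10, matching y values: none (0 points).
  x = 6: rhs = 11, matching y values: none (0 points).
  x = 7: rhs = 14, matching y values: none (0 points).
  x = 8: rhs = 8, matching y values: 5, 12 (2 points).
  x = 9: rhs = 16, matching y values: 4, 13 (2 points).
  x = 10: rhs = 10, matching y values: none (0 points).
  x = 11: rhs = 13, matching y values: 8, 9 (2 points).
  x = 12: rhs = 14, matching y values: none (0 points).
  x = 13: rhs = 2, matching y values: 6, 11 (2 points).
  x = 14: rhs = 0, matching y values: 0 (1 points).
  x = 15: rhs = 14, matching y values: none (0 points).
  x = 16: rhs = 16, matching y values: 4, 13 (2 points).
Total affine count: 13.
Full point count |E(F_17)| = 13 + 1 = 14.
Hasse bound: |14 − (17+1)| = |-4| = 4 ≤ 2√17 ≈ 8.2462 ✓.


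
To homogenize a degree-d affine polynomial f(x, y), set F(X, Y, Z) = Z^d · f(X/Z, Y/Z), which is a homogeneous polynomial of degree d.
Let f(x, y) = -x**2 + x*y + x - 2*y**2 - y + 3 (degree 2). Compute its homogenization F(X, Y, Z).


F(X, Y, Z) = -X**2 + X*Y + X*Z - 2*Y**2 - Y*Z + 3*Z**2

deg(f) = 2.
Substitute x = X/Z, y = Y/Z into f, then multiply by Z^2.
  monomial -1·x^2·y^0 ↦ -1·X^2·Y^0·Z^0.
  monomial 1·x^1·y^1 ↦ 1·X^1·Y^1·Z^0.
  monomial 1·x^1·y^0 ↦ 1·X^1·Y^0·Z^1.
  monomial -2·x^0·y^2 ↦ -2·X^0·Y^2·Z^0.
  monomial -1·x^0·y^1 ↦ -1·X^0·Y^1·Z^1.
  monomial 3·x^0·y^0 ↦ 3·X^0·Y^0·Z^2.
Collecting: F(X, Y, Z) = -X**2 + X*Y + X*Z - 2*Y**2 - Y*Z + 3*Z**2.


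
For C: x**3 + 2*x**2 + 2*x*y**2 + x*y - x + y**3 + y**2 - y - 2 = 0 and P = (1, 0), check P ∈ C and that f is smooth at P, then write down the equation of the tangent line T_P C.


Tangent line at P: 6*x - 6 = 0.

Step 1: f(1, 0) = 0, so P lies on C.
Step 2: partial derivatives
  f_x(x, y) = 3*x**2 + 4*x + 2*y**2 + y - 1, f_y(x, y) = 4*x*y + x + 3*y**2 + 2*y - 1.
  f_x(P) = 6, f_y(P) = 0 (gradient nonzero, so P is smooth).
Step 3: tangent line at P: 6·(x − 1) + 0·(y − 0) = 0.
Expanding: 6*x - 6 = 0.


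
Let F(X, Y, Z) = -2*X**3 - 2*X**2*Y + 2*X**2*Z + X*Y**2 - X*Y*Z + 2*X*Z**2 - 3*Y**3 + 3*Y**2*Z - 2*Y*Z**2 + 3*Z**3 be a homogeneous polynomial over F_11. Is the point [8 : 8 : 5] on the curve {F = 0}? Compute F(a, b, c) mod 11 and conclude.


F(8,8,5) ≡ 2 (mod 11); P is NOT on the curve.

Evaluate F(8, 8, 5) term-by-term (mod 11).
  -2*X**3 ↦ -2·512·1·1 = -1024
  -2*X**2*Y ↦ -2·64·8·1 = -1024
  2*X**2*Z ↦ 2·64·1·5 = 640
  X*Y**2 ↦ 1·8·64·1 = 512
  -X*Y*Z ↦ -1·8·8·5 = -320
  2*X*Z**2 ↦ 2·8·1·25 = 400
  -3*Y**3 ↦ -3·1·512·1 = -1536
  3*Y**2*Z ↦ 3·1·64·5 = 960
  -2*Y*Z**2 ↦ -2·1·8·25 = -400
  3*Z**3 ↦ 3·1·1·125 = 375
Sum: F(8, 8, 5) = (-1024) + (-1024) + (640) + (512) + (-320) + (400) + (-1536) + (960) + (-400) + (375) = -1417.
Reducing mod 11: -1417 ≡ 2 (mod 11).
Since F(a, b, c) ≡ 2 ≠ 0 (mod 11), P does NOT lie on the curve.


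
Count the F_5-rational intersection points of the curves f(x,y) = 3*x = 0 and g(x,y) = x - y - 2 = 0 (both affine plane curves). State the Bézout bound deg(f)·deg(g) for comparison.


Common zeros: {(0, 3)}; count = 1; Bézout bound = 1.

deg(f) = 1, deg(g) = 1, so Bézout bound = 1.
Scan x ∈ F_5. For each x, list the y ∈ F_5 with f(x, y) ≡ 0 and those with g(x, y) ≡ 0 (mod 5); the common zeros in that column are the intersection.
  x = 0: f ≡ 0 at y ∈ {0, 1, 2, 3, 4}; g ≡ 0 at y ∈ {3}; common: {3}.
  x = 1: f ≡ 0 at y ∈ ∅; g ≡ 0 at y ∈ {4}; common: ∅.
  x = 2: f ≡ 0 at y ∈ ∅; g ≡ 0 at y ∈ {0}; common: ∅.
  x = 3: f ≡ 0 at y ∈ ∅; g ≡ 0 at y ∈ {1}; common: ∅.
  x = 4: f ≡ 0 at y ∈ ∅; g ≡ 0 at y ∈ {2}; common: ∅.
Collecting: common zeros = {(0, 3)}, so the count is 1.
Comparison with the Bézout bound: 1 ≤ 1 = deg(f)·deg(g), as expected for curves with no common component (the bound is attained).


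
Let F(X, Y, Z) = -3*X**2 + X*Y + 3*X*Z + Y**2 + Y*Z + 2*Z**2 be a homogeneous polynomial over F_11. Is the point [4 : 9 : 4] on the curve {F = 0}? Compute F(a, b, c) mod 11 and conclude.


F(4,9,4) ≡ 9 (mod 11); P is NOT on the curve.

Evaluate F(4, 9, 4) term-by-term (mod 11).
  -3*X**2 ↦ -3·16·1·1 = -48
  X*Y ↦ 1·4·9·1 = 36
  3*X*Z ↦ 3·4·1·4 = 48
  Y**2 ↦ 1·1·81·1 = 81
  Y*Z ↦ 1·1·9·4 = 36
  2*Z**2 ↦ 2·1·1·16 = 32
Sum: F(4, 9, 4) = (-48) + (36) + (48) + (81) + (36) + (32) = 185.
Reducing mod 11: 185 ≡ 9 (mod 11).
Since F(a, b, c) ≡ 9 ≠ 0 (mod 11), P does NOT lie on the curve.


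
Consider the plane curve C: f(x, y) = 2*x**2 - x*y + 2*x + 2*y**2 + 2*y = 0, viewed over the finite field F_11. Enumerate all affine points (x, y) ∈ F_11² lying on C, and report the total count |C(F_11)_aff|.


Affine F_11-points: {(0, 0), (0, 10), (2, 4), (2, 7), (4, 2), (4, 10), (6, 6), (6, 7), (7, 2), (7, 6), (10, 0), (10, 4)}; count = 12.

For each of the 121 pairs (x, y) ∈ F_11², evaluate f(x, y) mod 11. Record the zeros.
  x = 0: [0↦0, 1↦4, 2↦1, 3↦2, 4↦7, 5↦5, 6↦7, 7↦2, 8↦1, 9↦4, 10↦0]  zeros at y ∈ {0, 10}
  x = 1: [0↦4, 1↦7, 2↦3, 3↦3, 4↦7, 5↦4, 6↦5, 7↦10, 8↦8, 9↦10, 10↦5]  zeros at y ∈ ∅
  x = 2: [0↦1, 1↦3, 2↦9, 3↦8, 4↦0, 5↦7, 6↦7, 7↦0, 8↦8, 9↦9, 10↦3]  zeros at y ∈ {4, 7}
  x = 3: [0↦2, 1↦3, 2↦8, 3↦6, 4↦8, 5↦3, 6↦2, 7↦5, 8↦1, 9↦1, 10↦5]  zeros at y ∈ ∅
  x = 4: [0↦7, 1↦7, 2↦0, 3↦8, 4↦9, 5↦3, 6↦1, 7↦3, 8↦9, 9↦8, 10↦0]  zeros at y ∈ {2, 10}
  x = 5: [0↦5, 1↦4, 2↦7, 3↦3, 4↦3, 5↦7, 6↦4, 7↦5, 8↦10, 9↦8, 10↦10]  zeros at y ∈ ∅
  x = 6: [0↦7, 1↦5, 2↦7, 3↦2, 4↦1, 5↦4, 6↦0, 7↦0, 8↦4, 9↦1, 10↦2]  zeros at y ∈ {6, 7}
  x = 7: [0↦2, 1↦10, 2↦0, 3↦5, 4↦3, 5↦5, 6↦0, 7↦10, 8↦2, 9↦9, 10↦9]  zeros at y ∈ {2, 6}
  x = 8: [0↦1, 1↦8, 2↦8, 3↦1, 4↦9, 5↦10, 6↦4, 7↦2, 8↦4, 9↦10, 10↦9]  zeros at y ∈ ∅
  x = 9: [0↦4, 1↦10, 2↦9, 3↦1, 4↦8, 5↦8, 6↦1, 7↦9, 8↦10, 9↦4, 10↦2]  zeros at y ∈ ∅
  x = 10: [0↦0, 1↦5, 2↦3, 3↦5, 4↦0, 5↦10, 6↦2, 7↦9, 8↦9, 9↦2, 10↦10]  zeros at y ∈ {0, 4}
Collecting zeros: affine points = {(0, 0), (0, 10), (2, 4), (2, 7), (4, 2), (4, 10), (6, 6), (6, 7), (7, 2), (7, 6), (10, 0), (10, 4)}.
Total count |C(F_11)_aff| = 12.


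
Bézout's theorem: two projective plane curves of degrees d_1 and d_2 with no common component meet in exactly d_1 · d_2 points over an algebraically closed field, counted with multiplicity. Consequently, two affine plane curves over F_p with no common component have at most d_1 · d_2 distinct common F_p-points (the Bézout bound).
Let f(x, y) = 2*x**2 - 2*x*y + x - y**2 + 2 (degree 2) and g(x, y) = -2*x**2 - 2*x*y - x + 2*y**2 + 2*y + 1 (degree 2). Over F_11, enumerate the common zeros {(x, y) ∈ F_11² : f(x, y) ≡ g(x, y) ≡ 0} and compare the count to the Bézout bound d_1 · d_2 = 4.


Common zeros: {(5, 10)}; count = 1; Bézout bound = 4.

deg(f) = 2, deg(g) = 2, so Bézout bound = 4.
Scan x ∈ F_11. For each x, list the y ∈ F_11 with f(x, y) ≡ 0 and those with g(x, y) ≡ 0 (mod 11); the common zeros in that column are the intersection.
  x = 0: f ≡ 0 at y ∈ ∅; g ≡ 0 at y ∈ ∅; common: ∅.
  x = 1: f ≡ 0 at y ∈ ∅; g ≡ 0 at y ∈ {1, 10}; common: ∅.
  x = 2: f ≡ 0 at y ∈ {2, 5}; g ≡ 0 at y ∈ ∅; common: ∅.
  x = 3: f ≡ 0 at y ∈ ∅; g ≡ 0 at y ∈ {1}; common: ∅.
  x = 4: f ≡ 0 at y ∈ ∅; g ≡ 0 at y ∈ ∅; common: ∅.
  x = 5: f ≡ 0 at y ∈ {2, 10}; g ≡ 0 at y ∈ {5, 10}; common: {10}.
  x = 6: f ≡ 0 at y ∈ ∅; g ≡ 0 at y ∈ {0, 5}; common: ∅.
  x = 7: f ≡ 0 at y ∈ ∅; g ≡ 0 at y ∈ ∅; common: ∅.
  x = 8: f ≡ 0 at y ∈ {1, 5}; g ≡ 0 at y ∈ {9}; common: ∅.
  x = 9: f ≡ 0 at y ∈ {1, 3}; g ≡ 0 at y ∈ ∅; common: ∅.
  x = 10: f ≡ 0 at y ∈ {3, 10}; g ≡ 0 at y ∈ {0, 9}; common: ∅.
Collecting: common zeros = {(5, 10)}, so the count is 1.
Comparison with the Bézout bound: 1 ≤ 4 = deg(f)·deg(g), as expected for curves with no common component (the affine F_11-count falls short of the bound because intersections may lie at infinity, over extension fields, or carry multiplicity).


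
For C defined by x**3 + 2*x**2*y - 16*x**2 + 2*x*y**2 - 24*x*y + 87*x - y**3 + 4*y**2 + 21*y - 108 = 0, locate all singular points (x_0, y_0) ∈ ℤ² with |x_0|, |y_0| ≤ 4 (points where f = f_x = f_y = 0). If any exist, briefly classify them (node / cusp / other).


Singular points: {(3, 3)}; classification: node.

Compute partial derivatives:
  f_x = 3*x**2 + 4*x*y - 32*x + 2*y**2 - 24*y + 87.
  f_y = 2*x**2 + 4*x*y - 24*x - 3*y**2 + 8*y + 21.
Scan x_0 ∈ {−4, ..., 4}. For each x_0, f_y(x_0, y) is a polynomial in y; find its integer roots y ∈ {−4, ..., 4}, then test f_x and f at those candidates.
  x = -4: f_y(-4, y) = -3*y**2 - 8*y + 149; no integer root y with |y| ≤ 4.
  x = -3: f_y(-3, y) = -3*y**2 - 4*y + 111; no integer root y with |y| ≤ 4.
  x = -2: f_y(-2, y) = 77 - 3*y**2; no integer root y with |y| ≤ 4.
  x = -1: f_y(-1, y) = -3*y**2 + 4*y + 47; no integer root y with |y| ≤ 4.
  x = 0: f_y(0, y) = -3*y**2 + 8*y + 21; no integer root y with |y| ≤ 4.
  x = 1: f_y(1, y) = -3*y**2 + 12*y - 1; no integer root y with |y| ≤ 4.
  x = 2: f_y(2, y) = -3*y**2 + 16*y - 19; no integer root y with |y| ≤ 4.
  x = 3: f_y(3, y) = -3*y**2 + 20*y - 33; vanishes at y ∈ {3}. (3, 3): f_x = 0, f = 0 — SINGULAR.
  x = 4: f_y(4, y) = -3*y**2 + 24*y - 43; no integer root y with |y| ≤ 4.
Only singular point on the grid: (3, 3).
Classify: substitute x = 3 + u, y = 3 + v and expand: f = u**3 + 2*u**2*v - u**2 + 2*u*v**2 - v**3 + v**2.
No constant or linear terms (consistent with a singular point). Quadratic part: -u**2 + v**2. Cubic part: u**3 + 2*u**2*v + 2*u*v**2 - v**3.
The quadratic part v**2 - u**2 = (v − u)(v + u) splits into two distinct linear factors, so there are two distinct tangent lines y − 3 = ±(x − 3) — this is a node (ordinary double point).
Classification: node.


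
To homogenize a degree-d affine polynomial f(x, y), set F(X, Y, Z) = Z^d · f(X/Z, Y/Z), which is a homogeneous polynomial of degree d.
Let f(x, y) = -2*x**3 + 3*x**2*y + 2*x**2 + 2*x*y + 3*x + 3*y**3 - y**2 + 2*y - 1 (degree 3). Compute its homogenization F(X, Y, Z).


F(X, Y, Z) = -2*X**3 + 3*X**2*Y + 2*X**2*Z + 2*X*Y*Z + 3*X*Z**2 + 3*Y**3 - Y**2*Z + 2*Y*Z**2 - Z**3

deg(f) = 3.
Substitute x = X/Z, y = Y/Z into f, then multiply by Z^3.
  monomial -2·x^3·y^0 ↦ -2·X^3·Y^0·Z^0.
  monomial 3·x^2·y^1 ↦ 3·X^2·Y^1·Z^0.
  monomial 2·x^2·y^0 ↦ 2·X^2·Y^0·Z^1.
  monomial 2·x^1·y^1 ↦ 2·X^1·Y^1·Z^1.
  monomial 3·x^1·y^0 ↦ 3·X^1·Y^0·Z^2.
  monomial 3·x^0·y^3 ↦ 3·X^0·Y^3·Z^0.
  monomial -1·x^0·y^2 ↦ -1·X^0·Y^2·Z^1.
  monomial 2·x^0·y^1 ↦ 2·X^0·Y^1·Z^2.
  monomial -1·x^0·y^0 ↦ -1·X^0·Y^0·Z^3.
Collecting: F(X, Y, Z) = -2*X**3 + 3*X**2*Y + 2*X**2*Z + 2*X*Y*Z + 3*X*Z**2 + 3*Y**3 - Y**2*Z + 2*Y*Z**2 - Z**3.


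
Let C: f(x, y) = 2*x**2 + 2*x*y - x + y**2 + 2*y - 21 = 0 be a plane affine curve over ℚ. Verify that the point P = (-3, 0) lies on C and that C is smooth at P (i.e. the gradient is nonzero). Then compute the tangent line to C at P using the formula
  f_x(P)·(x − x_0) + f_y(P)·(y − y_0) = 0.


Tangent line at P: -13*x - 4*y - 39 = 0.

Step 1: f(-3, 0) = 0, so P lies on C.
Step 2: partial derivatives
  f_x(x, y) = 4*x + 2*y - 1, f_y(x, y) = 2*x + 2*y + 2.
  f_x(P) = -13, f_y(P) = -4 (gradient nonzero, so P is smooth).
Step 3: tangent line at P: -13·(x − -3) + -4·(y − 0) = 0.
Expanding: -13*x - 4*y - 39 = 0.


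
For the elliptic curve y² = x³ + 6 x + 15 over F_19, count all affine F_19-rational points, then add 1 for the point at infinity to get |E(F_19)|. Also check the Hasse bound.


Affine points = {(2, 4), (2, 15), (6, 1), (6, 18), (7, 1), (7, 18), (8, 9), (8, 10), (9, 0), (10, 7), (10, 12), (11, 5), (11, 14)}; affine count = 13; |E(F_19)| = 14.

Discriminant check: Δ ∝ 4a³ + 27b² = 4·6³ + 27·15² = 4·216 + 27·225 ≡ 4 (mod 19). Nonzero ⇒ E is nonsingular.
For each x ∈ F_19, compute rhs = x³ + 6·x + 15 mod 19, then count y ∈ F_19 with y² ≡ rhs.
  x = 0: rhs = 15, matching y values: none (0 points).
  x = 1: rhs = 3, matching y values: none (0 points).
  x = 2: rhs = 16, matching y values: 4, 15 (2 points).
  x = 3: rhs = 3, matching y values: none (0 points).
  x = 4: rhs = 8, matching y values: none (0 points).
  x = 5: rhs = 18, matching y values: none (0 points).
  x = 6: rhs = 1, matching y values: 1, 18 (2 points).
  x = 7: rhs = 1, matching y values: 1, 18 (2 points).
  x = 8: rhs = 5, matching y values: 9, 10 (2 points).
  x = 9: rhs = 0, matching y values: 0 (1 points).
  x = 10: rhs = 11, matching y values: 7, 12 (2 points).
  x = 11: rhs = 6, matching y values: 5, 14 (2 points).
  x = 12: rhs = 10, matching y values: none (0 points).
  x = 13: rhs = 10, matching y values: none (0 points).
  x = 14: rhs = 12, matching y values: none (0 points).
  x = 15: rhs = 3, matching y values: none (0 points).
  x = 16: rhs = 8, matching y values: none (0 points).
  x = 17: rhs = 14, matching y values: none (0 points).
  x = 18: rhs = 8, matching y values: none (0 points).
Total affine count: 13.
Full point count |E(F_19)| = 13 + 1 = 14.
Hasse bound: |14 − (19+1)| = |-6| = 6 ≤ 2√19 ≈ 8.7178 ✓.


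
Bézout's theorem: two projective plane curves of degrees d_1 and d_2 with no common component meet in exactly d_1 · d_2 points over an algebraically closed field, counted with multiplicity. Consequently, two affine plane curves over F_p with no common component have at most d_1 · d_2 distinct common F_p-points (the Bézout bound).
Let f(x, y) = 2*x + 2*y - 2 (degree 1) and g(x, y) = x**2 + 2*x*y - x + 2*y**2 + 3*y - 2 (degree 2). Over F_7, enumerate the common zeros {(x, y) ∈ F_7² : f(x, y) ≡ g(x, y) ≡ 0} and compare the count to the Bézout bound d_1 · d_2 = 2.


Common zeros: ∅; count = 0; Bézout bound = 2.

deg(f) = 1, deg(g) = 2, so Bézout bound = 2.
Scan x ∈ F_7. For each x, list the y ∈ F_7 with f(x, y) ≡ 0 and those with g(x, y) ≡ 0 (mod 7); the common zeros in that column are the intersection.
  x = 0: f ≡ 0 at y ∈ {1}; g ≡ 0 at y ∈ {4, 5}; common: ∅.
  x = 1: f ≡ 0 at y ∈ {0}; g ≡ 0 at y ∈ ∅; common: ∅.
  x = 2: f ≡ 0 at y ∈ {6}; g ≡ 0 at y ∈ {0}; common: ∅.
  x = 3: f ≡ 0 at y ∈ {5}; g ≡ 0 at y ∈ {3}; common: ∅.
  x = 4: f ≡ 0 at y ∈ {4}; g ≡ 0 at y ∈ ∅; common: ∅.
  x = 5: f ≡ 0 at y ∈ {3}; g ≡ 0 at y ∈ {5, 6}; common: ∅.
  x = 6: f ≡ 0 at y ∈ {2}; g ≡ 0 at y ∈ {0, 3}; common: ∅.
Collecting: common zeros = ∅, so the count is 0.
Comparison with the Bézout bound: 0 ≤ 2 = deg(f)·deg(g), as expected for curves with no common component (the affine F_7-count falls short of the bound because intersections may lie at infinity, over extension fields, or carry multiplicity).


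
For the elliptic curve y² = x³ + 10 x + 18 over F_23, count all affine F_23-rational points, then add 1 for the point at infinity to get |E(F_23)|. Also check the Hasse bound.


Affine points = {(0, 8), (0, 15), (1, 11), (1, 12), (2, 0), (3, 11), (3, 12), (5, 3), (5, 20), (6, 8), (6, 15), (8, 9), (8, 14), (9, 3), (9, 20), (12, 7), (12, 16), (14, 2), (14, 21), (15, 1), (15, 22), (17, 8), (17, 15), (18, 2), (18, 21), (19, 11), (19, 12), (21, 6), (21, 17)}; affine count = 29; |E(F_23)| = 30.

Discriminant check: Δ ∝ 4a³ + 27b² = 4·10³ + 27·18² = 4·1000 + 27·324 ≡ 6 (mod 23). Nonzero ⇒ E is nonsingular.
For each x ∈ F_23, compute rhs = x³ + 10·x + 18 mod 23, then count y ∈ F_23 with y² ≡ rhs.
  x = 0: rhs = 18, matching y values: 8, 15 (2 points).
  x = 1: rhs = 6, matching y values: 11, 12 (2 points).
  x = 2: rhs = 0, matching y values: 0 (1 points).
  x = 3: rhs = 6, matching y values: 11, 12 (2 points).
  x = 4: rhs = 7, matching y values: none (0 points).
  x = 5: rhs = 9, matching y values: 3, 20 (2 points).
  x = 6: rhs = 18, matching y values: 8, 15 (2 points).
  x = 7: rhs = 17, matching y values: none (0 points).
  x = 8: rhs = 12, matching y values: 9, 14 (2 points).
  x = 9: rhs = 9, matching y values: 3, 20 (2 points).
  x = 10: rhs = 14, matching y values: none (0 points).
  x = 11: rhs = 10, matching y values: none (0 points).
  x = 12: rhs = 3, matching y values: 7, 16 (2 points).
  x = 13: rhs = 22, matching y values: none (0 points).
  x = 14: rhs = 4, matching y values: 2, 21 (2 points).
  x = 15: rhs = 1, matching y values: 1, 22 (2 points).
  x = 16: rhs = 19, matching y values: none (0 points).
  x = 17: rhs = 18, matching y values: 8, 15 (2 points).
  x = 18: rhs = 4, matching y values: 2, 21 (2 points).
  x = 19: rhs = 6, matching y values: 11, 12 (2 points).
  x = 20: rhs = 7, matching y values: none (0 points).
  x = 21: rhs = 13, matching y values: 6, 17 (2 points).
  x = 22: rhs = 7, matching y values: none (0 points).
Total affine count: 29.
Full point count |E(F_23)| = 29 + 1 = 30.
Hasse bound: |30 − (23+1)| = |6| = 6 ≤ 2√23 ≈ 9.5917 ✓.


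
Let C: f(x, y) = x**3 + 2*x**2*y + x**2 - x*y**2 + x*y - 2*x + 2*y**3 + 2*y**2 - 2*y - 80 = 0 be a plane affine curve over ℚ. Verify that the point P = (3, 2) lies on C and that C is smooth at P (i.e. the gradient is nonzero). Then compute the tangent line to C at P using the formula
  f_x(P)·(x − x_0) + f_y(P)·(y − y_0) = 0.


Tangent line at P: 53*x + 39*y - 237 = 0.

Step 1: f(3, 2) = 0, so P lies on C.
Step 2: partial derivatives
  f_x(x, y) = 3*x**2 + 4*x*y + 2*x - y**2 + y - 2, f_y(x, y) = 2*x**2 - 2*x*y + x + 6*y**2 + 4*y - 2.
  f_x(P) = 53, f_y(P) = 39 (gradient nonzero, so P is smooth).
Step 3: tangent line at P: 53·(x − 3) + 39·(y − 2) = 0.
Expanding: 53*x + 39*y - 237 = 0.


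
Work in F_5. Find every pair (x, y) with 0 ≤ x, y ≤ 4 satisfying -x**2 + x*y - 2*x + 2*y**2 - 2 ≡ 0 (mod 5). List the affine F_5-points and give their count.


Affine F_5-points: {(0, 1), (0, 4), (1, 0), (1, 2), (2, 0), (2, 4), (3, 3), (4, 1), (4, 2)}; count = 9.

For each of the 25 pairs (x, y) ∈ F_5², evaluate f(x, y) mod 5. Record the zeros.
  x = 0: [0↦3, 1↦0, 2↦1, 3↦1, 4↦0]  zeros at y ∈ {1, 4}
  x = 1: [0↦0, 1↦3, 2↦0, 3↦1, 4↦1]  zeros at y ∈ {0, 2}
  x = 2: [0↦0, 1↦4, 2↦2, 3↦4, 4↦0]  zeros at y ∈ {0, 4}
  x = 3: [0↦3, 1↦3, 2↦2, 3↦0, 4↦2]  zeros at y ∈ {3}
  x = 4: [0↦4, 1↦0, 2↦0, 3↦4, 4↦2]  zeros at y ∈ {1, 2}
Collecting zeros: affine points = {(0, 1), (0, 4), (1, 0), (1, 2), (2, 0), (2, 4), (3, 3), (4, 1), (4, 2)}.
Total count |C(F_5)_aff| = 9.


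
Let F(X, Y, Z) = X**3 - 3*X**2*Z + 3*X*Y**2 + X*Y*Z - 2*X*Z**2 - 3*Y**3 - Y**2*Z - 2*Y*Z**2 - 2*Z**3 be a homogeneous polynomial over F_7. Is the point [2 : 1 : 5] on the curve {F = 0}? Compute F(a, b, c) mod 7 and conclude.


F(2,1,5) ≡ 4 (mod 7); P is NOT on the curve.

Evaluate F(2, 1, 5) term-by-term (mod 7).
  X**3 ↦ 1·8·1·1 = 8
  -3*X**2*Z ↦ -3·4·1·5 = -60
  3*X*Y**2 ↦ 3·2·1·1 = 6
  X*Y*Z ↦ 1·2·1·5 = 10
  -2*X*Z**2 ↦ -2·2·1·25 = -100
  -3*Y**3 ↦ -3·1·1·1 = -3
  -Y**2*Z ↦ -1·1·1·5 = -5
  -2*Y*Z**2 ↦ -2·1·1·25 = -50
  -2*Z**3 ↦ -2·1·1·125 = -250
Sum: F(2, 1, 5) = (8) + (-60) + (6) + (10) + (-100) + (-3) + (-5) + (-50) + (-250) = -444.
Reducing mod 7: -444 ≡ 4 (mod 7).
Since F(a, b, c) ≡ 4 ≠ 0 (mod 7), P does NOT lie on the curve.


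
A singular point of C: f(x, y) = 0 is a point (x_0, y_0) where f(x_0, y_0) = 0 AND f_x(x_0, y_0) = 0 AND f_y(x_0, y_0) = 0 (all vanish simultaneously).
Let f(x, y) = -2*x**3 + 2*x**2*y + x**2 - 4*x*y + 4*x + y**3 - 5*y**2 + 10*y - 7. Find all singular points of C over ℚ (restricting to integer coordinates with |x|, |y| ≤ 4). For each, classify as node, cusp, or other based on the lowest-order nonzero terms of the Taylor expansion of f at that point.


Singular points: {(1, 2)}; classification: node.

Compute partial derivatives:
  f_x = -6*x**2 + 4*x*y + 2*x - 4*y + 4.
  f_y = 2*x**2 - 4*x + 3*y**2 - 10*y + 10.
Scan x_0 ∈ {−4, ..., 4}. For each x_0, f_y(x_0, y) is a polynomial in y; find its integer roots y ∈ {−4, ..., 4}, then test f_x and f at those candidates.
  x = -4: f_y(-4, y) = 3*y**2 - 10*y + 58; no integer root y with |y| ≤ 4.
  x = -3: f_y(-3, y) = 3*y**2 - 10*y + 40; no integer root y with |y| ≤ 4.
  x = -2: f_y(-2, y) = 3*y**2 - 10*y + 26; no integer root y with |y| ≤ 4.
  x = -1: f_y(-1, y) = 3*y**2 - 10*y + 16; no integer root y with |y| ≤ 4.
  x = 0: f_y(0, y) = 3*y**2 - 10*y + 10; no integer root y with |y| ≤ 4.
  x = 1: f_y(1, y) = 3*y**2 - 10*y + 8; vanishes at y ∈ {2}. (1, 2): f_x = 0, f = 0 — SINGULAR.
  x = 2: f_y(2, y) = 3*y**2 - 10*y + 10; no integer root y with |y| ≤ 4.
  x = 3: f_y(3, y) = 3*y**2 - 10*y + 16; no integer root y with |y| ≤ 4.
  x = 4: f_y(4, y) = 3*y**2 - 10*y + 26; no integer root y with |y| ≤ 4.
Only singular point on the grid: (1, 2).
Classify: substitute x = 1 + u, y = 2 + v and expand: f = -2*u**3 + 2*u**2*v - u**2 + v**3 + v**2.
No constant or linear terms (consistent with a singular point). Quadratic part: -u**2 + v**2. Cubic part: -2*u**3 + 2*u**2*v + v**3.
The quadratic part v**2 - u**2 = (v − u)(v + u) splits into two distinct linear factors, so there are two distinct tangent lines y − 2 = ±(x − 1) — this is a node (ordinary double point).
Classification: node.


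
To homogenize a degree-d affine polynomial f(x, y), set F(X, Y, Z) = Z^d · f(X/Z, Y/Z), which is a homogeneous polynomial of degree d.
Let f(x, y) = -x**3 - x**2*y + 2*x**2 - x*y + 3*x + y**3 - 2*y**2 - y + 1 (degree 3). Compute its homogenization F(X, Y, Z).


F(X, Y, Z) = -X**3 - X**2*Y + 2*X**2*Z - X*Y*Z + 3*X*Z**2 + Y**3 - 2*Y**2*Z - Y*Z**2 + Z**3

deg(f) = 3.
Substitute x = X/Z, y = Y/Z into f, then multiply by Z^3.
  monomial -1·x^3·y^0 ↦ -1·X^3·Y^0·Z^0.
  monomial -1·x^2·y^1 ↦ -1·X^2·Y^1·Z^0.
  monomial 2·x^2·y^0 ↦ 2·X^2·Y^0·Z^1.
  monomial -1·x^1·y^1 ↦ -1·X^1·Y^1·Z^1.
  monomial 3·x^1·y^0 ↦ 3·X^1·Y^0·Z^2.
  monomial 1·x^0·y^3 ↦ 1·X^0·Y^3·Z^0.
  monomial -2·x^0·y^2 ↦ -2·X^0·Y^2·Z^1.
  monomial -1·x^0·y^1 ↦ -1·X^0·Y^1·Z^2.
  monomial 1·x^0·y^0 ↦ 1·X^0·Y^0·Z^3.
Collecting: F(X, Y, Z) = -X**3 - X**2*Y + 2*X**2*Z - X*Y*Z + 3*X*Z**2 + Y**3 - 2*Y**2*Z - Y*Z**2 + Z**3.


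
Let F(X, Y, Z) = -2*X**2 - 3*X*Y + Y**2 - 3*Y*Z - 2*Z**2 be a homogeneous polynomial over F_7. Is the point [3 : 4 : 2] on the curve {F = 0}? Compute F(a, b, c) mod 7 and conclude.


F(3,4,2) ≡ 0 (mod 7); P is on the curve.

Evaluate F(3, 4, 2) term-by-term (mod 7).
  -2*X**2 ↦ -2·9·1·1 = -18
  -3*X*Y ↦ -3·3·4·1 = -36
  Y**2 ↦ 1·1·16·1 = 16
  -3*Y*Z ↦ -3·1·4·2 = -24
  -2*Z**2 ↦ -2·1·1·4 = -8
Sum: F(3, 4, 2) = (-18) + (-36) + (16) + (-24) + (-8) = -70.
Reducing mod 7: -70 ≡ 0 (mod 7).
Since F(a, b, c) ≡ 0 (mod 7), P lies on the curve.


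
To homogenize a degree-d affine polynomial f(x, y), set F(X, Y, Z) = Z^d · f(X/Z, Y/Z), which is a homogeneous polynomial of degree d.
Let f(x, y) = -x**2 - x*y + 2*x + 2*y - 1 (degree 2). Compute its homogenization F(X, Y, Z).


F(X, Y, Z) = -X**2 - X*Y + 2*X*Z + 2*Y*Z - Z**2

deg(f) = 2.
Substitute x = X/Z, y = Y/Z into f, then multiply by Z^2.
  monomial -1·x^2·y^0 ↦ -1·X^2·Y^0·Z^0.
  monomial -1·x^1·y^1 ↦ -1·X^1·Y^1·Z^0.
  monomial 2·x^1·y^0 ↦ 2·X^1·Y^0·Z^1.
  monomial 2·x^0·y^1 ↦ 2·X^0·Y^1·Z^1.
  monomial -1·x^0·y^0 ↦ -1·X^0·Y^0·Z^2.
Collecting: F(X, Y, Z) = -X**2 - X*Y + 2*X*Z + 2*Y*Z - Z**2.


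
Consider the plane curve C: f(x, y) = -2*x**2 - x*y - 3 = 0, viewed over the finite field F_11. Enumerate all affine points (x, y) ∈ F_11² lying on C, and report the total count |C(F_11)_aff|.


Affine F_11-points: {(1, 6), (2, 0), (3, 4), (4, 5), (5, 7), (6, 4), (7, 6), (8, 7), (9, 0), (10, 5)}; count = 10.

For each of the 121 pairs (x, y) ∈ F_11², evaluate f(x, y) mod 11. Record the zeros.
  x = 0: [0↦8, 1↦8, 2↦8, 3↦8, 4↦8, 5↦8, 6↦8, 7↦8, 8↦8, 9↦8, 10↦8]  zeros at y ∈ ∅
  x = 1: [0↦6, 1↦5, 2↦4, 3↦3, 4↦2, 5↦1, 6↦0, 7↦10, 8↦9, 9↦8, 10↦7]  zeros at y ∈ {6}
  x = 2: [0↦0, 1↦9, 2↦7, 3↦5, 4↦3, 5↦1, 6↦10, 7↦8, 8↦6, 9↦4, 10↦2]  zeros at y ∈ {0}
  x = 3: [0↦1, 1↦9, 2↦6, 3↦3, 4↦0, 5↦8, 6↦5, 7↦2, 8↦10, 9↦7, 10↦4]  zeros at y ∈ {4}
  x = 4: [0↦9, 1↦5, 2↦1, 3↦8, 4↦4, 5↦0, 6↦7, 7↦3, 8↦10, 9↦6, 10↦2]  zeros at y ∈ {5}
  x = 5: [0↦2, 1↦8, 2↦3, 3↦9, 4↦4, 5↦10, 6↦5, 7↦0, 8↦6, 9↦1, 10↦7]  zeros at y ∈ {7}
  x = 6: [0↦2, 1↦7, 2↦1, 3↦6, 4↦0, 5↦5, 6↦10, 7↦4, 8↦9, 9↦3, 10↦8]  zeros at y ∈ {4}
  x = 7: [0↦9, 1↦2, 2↦6, 3↦10, 4↦3, 5↦7, 6↦0, 7↦4, 8↦8, 9↦1, 10↦5]  zeros at y ∈ {6}
  x = 8: [0↦1, 1↦4, 2↦7, 3↦10, 4↦2, 5↦5, 6↦8, 7↦0, 8↦3, 9↦6, 10↦9]  zeros at y ∈ {7}
  x = 9: [0↦0, 1↦2, 2↦4, 3↦6, 4↦8, 5↦10, 6↦1, 7↦3, 8↦5, 9↦7, 10↦9]  zeros at y ∈ {0}
  x = 10: [0↦6, 1↦7, 2↦8, 3↦9, 4↦10, 5↦0, 6↦1, 7↦2, 8↦3, 9↦4, 10↦5]  zeros at y ∈ {5}
Collecting zeros: affine points = {(1, 6), (2, 0), (3, 4), (4, 5), (5, 7), (6, 4), (7, 6), (8, 7), (9, 0), (10, 5)}.
Total count |C(F_11)_aff| = 10.


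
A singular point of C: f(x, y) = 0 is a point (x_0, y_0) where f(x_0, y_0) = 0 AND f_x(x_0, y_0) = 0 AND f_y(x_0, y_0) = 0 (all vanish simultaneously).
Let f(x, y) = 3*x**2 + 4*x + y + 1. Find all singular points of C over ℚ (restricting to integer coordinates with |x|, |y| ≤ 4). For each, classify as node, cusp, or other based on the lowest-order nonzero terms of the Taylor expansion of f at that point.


No singular points in the scanned grid; C is smooth there.

Compute partial derivatives:
  f_x = 6*x + 4.
  f_y = 1.
f_y = 1 is a nonzero constant, so f_y never vanishes: no point (x, y) can satisfy f = f_x = f_y = 0. In particular no (x, y) ∈ {−4, ..., 4}² is singular; the curve is smooth.


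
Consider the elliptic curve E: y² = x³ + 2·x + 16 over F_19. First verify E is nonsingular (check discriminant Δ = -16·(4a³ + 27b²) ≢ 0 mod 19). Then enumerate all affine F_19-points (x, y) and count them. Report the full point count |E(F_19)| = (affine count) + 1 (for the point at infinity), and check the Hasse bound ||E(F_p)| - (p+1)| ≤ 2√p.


Affine points = {(0, 4), (0, 15), (1, 0), (2, 3), (2, 16), (3, 7), (3, 12), (6, 4), (6, 15), (11, 1), (11, 18), (12, 1), (12, 18), (13, 4), (13, 15), (15, 1), (15, 18), (17, 2), (17, 17)}; affine count = 19; |E(F_19)| = 20.

Discriminant check: Δ ∝ 4a³ + 27b² = 4·2³ + 27·16² = 4·8 + 27·256 ≡ 9 (mod 19). Nonzero ⇒ E is nonsingular.
For each x ∈ F_19, compute rhs = x³ + 2·x + 16 mod 19, then count y ∈ F_19 with y² ≡ rhs.
  x = 0: rhs = 16, matching y values: 4, 15 (2 points).
  x = 1: rhs = 0, matching y values: 0 (1 points).
  x = 2: rhs = 9, matching y values: 3, 16 (2 points).
  x = 3: rhs = 11, matching y values: 7, 12 (2 points).
  x = 4: rhs = 12, matching y values: none (0 points).
  x = 5: rhs = 18, matching y values: none (0 points).
  x = 6: rhs = 16, matching y values: 4, 15 (2 points).
  x = 7: rhs = 12, matching y values: none (0 points).
  x = 8: rhs = 12, matching y values: none (0 points).
  x = 9: rhs = 3, matching y values: none (0 points).
  x = 10: rhs = 10, matching y values: none (0 points).
  x = 11: rhs = 1, matching y values: 1, 18 (2 points).
  x = 12: rhs = 1, matching y values: 1, 18 (2 points).
  x = 13: rhs = 16, matching y values: 4, 15 (2 points).
  x = 14: rhs = 14, matching y values: none (0 points).
  x = 15: rhs = 1, matching y values: 1, 18 (2 points).
  x = 16: rhs = 2, matching y values: none (0 points).
  x = 17: rhs = 4, matching y values: 2, 17 (2 points).
  x = 18: rhs = 13, matching y values: none (0 points).
Total affine count: 19.
Full point count |E(F_19)| = 19 + 1 = 20.
Hasse bound: |20 − (19+1)| = |0| = 0 ≤ 2√19 ≈ 8.7178 ✓.
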